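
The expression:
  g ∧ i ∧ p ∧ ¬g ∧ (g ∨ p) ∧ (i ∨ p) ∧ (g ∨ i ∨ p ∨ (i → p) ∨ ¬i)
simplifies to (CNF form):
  False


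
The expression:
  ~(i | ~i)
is never true.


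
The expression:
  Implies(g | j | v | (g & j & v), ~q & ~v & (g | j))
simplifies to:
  ~v & (~g | ~q) & (~j | ~q)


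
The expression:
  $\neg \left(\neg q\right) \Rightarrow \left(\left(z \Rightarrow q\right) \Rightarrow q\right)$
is always true.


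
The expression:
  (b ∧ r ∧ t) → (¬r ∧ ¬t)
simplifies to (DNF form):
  ¬b ∨ ¬r ∨ ¬t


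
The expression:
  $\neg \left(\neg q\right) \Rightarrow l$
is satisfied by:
  {l: True, q: False}
  {q: False, l: False}
  {q: True, l: True}


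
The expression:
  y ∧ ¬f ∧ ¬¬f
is never true.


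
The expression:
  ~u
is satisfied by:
  {u: False}


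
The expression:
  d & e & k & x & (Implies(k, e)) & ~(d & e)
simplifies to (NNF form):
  False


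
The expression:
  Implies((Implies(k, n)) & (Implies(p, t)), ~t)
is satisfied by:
  {k: True, t: False, n: False}
  {k: False, t: False, n: False}
  {n: True, k: True, t: False}
  {n: True, k: False, t: False}
  {t: True, k: True, n: False}


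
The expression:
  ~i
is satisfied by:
  {i: False}


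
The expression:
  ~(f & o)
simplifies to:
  ~f | ~o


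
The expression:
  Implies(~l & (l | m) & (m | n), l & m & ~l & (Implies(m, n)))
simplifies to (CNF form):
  l | ~m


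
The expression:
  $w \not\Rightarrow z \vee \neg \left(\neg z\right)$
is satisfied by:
  {z: True, w: True}
  {z: True, w: False}
  {w: True, z: False}


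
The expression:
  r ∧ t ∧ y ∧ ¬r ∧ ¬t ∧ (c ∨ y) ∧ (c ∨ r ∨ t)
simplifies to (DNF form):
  False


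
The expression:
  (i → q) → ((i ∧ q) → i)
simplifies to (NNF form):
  True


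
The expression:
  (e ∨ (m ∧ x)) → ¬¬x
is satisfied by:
  {x: True, e: False}
  {e: False, x: False}
  {e: True, x: True}


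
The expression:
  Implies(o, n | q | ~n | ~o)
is always true.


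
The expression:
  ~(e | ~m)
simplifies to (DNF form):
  m & ~e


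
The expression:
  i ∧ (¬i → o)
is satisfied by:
  {i: True}


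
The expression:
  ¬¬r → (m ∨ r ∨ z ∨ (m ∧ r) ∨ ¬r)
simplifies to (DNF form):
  True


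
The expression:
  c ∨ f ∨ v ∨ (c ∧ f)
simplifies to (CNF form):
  c ∨ f ∨ v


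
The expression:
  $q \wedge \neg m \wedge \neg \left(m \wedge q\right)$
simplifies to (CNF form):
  $q \wedge \neg m$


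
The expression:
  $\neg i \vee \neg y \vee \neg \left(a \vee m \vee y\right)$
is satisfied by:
  {y: False, i: False}
  {i: True, y: False}
  {y: True, i: False}


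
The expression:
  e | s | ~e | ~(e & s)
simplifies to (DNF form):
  True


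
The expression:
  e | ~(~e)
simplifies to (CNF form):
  e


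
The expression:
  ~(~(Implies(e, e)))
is always true.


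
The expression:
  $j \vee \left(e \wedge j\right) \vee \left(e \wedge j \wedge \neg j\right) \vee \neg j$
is always true.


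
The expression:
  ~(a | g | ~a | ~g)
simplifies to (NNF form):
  False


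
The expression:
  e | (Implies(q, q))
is always true.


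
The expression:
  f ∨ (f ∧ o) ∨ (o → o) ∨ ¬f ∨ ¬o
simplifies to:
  True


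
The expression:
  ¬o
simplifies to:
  ¬o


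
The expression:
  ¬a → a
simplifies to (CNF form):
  a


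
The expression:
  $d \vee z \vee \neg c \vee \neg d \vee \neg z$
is always true.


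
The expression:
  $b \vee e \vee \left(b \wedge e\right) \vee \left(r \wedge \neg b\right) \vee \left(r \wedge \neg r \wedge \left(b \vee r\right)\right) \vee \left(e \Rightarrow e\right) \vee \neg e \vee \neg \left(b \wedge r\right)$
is always true.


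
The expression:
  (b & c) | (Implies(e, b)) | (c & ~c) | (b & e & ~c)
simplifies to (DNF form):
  b | ~e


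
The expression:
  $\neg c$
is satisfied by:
  {c: False}


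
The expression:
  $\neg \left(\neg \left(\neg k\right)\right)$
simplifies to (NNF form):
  $\neg k$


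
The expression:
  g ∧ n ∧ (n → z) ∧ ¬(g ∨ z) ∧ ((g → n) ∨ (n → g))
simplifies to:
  False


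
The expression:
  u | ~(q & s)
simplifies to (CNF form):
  u | ~q | ~s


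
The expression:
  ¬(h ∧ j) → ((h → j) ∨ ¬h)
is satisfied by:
  {j: True, h: False}
  {h: False, j: False}
  {h: True, j: True}


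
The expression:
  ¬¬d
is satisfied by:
  {d: True}


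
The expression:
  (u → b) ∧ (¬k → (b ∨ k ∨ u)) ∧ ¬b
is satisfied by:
  {k: True, u: False, b: False}


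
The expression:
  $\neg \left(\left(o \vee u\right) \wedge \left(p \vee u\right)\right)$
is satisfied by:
  {u: False, p: False, o: False}
  {o: True, u: False, p: False}
  {p: True, u: False, o: False}


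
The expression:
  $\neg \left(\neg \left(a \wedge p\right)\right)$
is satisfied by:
  {a: True, p: True}


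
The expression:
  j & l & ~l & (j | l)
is never true.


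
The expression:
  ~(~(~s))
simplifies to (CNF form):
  ~s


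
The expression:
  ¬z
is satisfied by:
  {z: False}


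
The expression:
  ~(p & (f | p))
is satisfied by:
  {p: False}


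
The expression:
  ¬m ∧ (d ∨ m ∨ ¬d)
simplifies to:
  ¬m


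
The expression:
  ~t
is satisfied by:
  {t: False}


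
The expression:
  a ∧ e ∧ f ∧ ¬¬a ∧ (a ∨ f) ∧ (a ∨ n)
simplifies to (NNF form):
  a ∧ e ∧ f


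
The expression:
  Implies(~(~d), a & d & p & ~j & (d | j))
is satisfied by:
  {a: True, p: True, j: False, d: False}
  {a: True, p: False, j: False, d: False}
  {p: True, a: False, j: False, d: False}
  {a: False, p: False, j: False, d: False}
  {a: True, j: True, p: True, d: False}
  {a: True, j: True, p: False, d: False}
  {j: True, p: True, a: False, d: False}
  {j: True, a: False, p: False, d: False}
  {a: True, d: True, j: False, p: True}


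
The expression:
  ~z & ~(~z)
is never true.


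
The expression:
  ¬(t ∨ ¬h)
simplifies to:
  h ∧ ¬t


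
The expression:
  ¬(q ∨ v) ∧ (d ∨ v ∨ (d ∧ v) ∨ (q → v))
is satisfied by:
  {q: False, v: False}


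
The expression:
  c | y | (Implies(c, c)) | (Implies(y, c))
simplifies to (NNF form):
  True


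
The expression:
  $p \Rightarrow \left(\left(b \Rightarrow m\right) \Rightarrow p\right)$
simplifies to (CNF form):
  $\text{True}$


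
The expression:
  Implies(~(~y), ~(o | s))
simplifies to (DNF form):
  ~y | (~o & ~s)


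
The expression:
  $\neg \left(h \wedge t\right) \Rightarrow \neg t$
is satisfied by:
  {h: True, t: False}
  {t: False, h: False}
  {t: True, h: True}


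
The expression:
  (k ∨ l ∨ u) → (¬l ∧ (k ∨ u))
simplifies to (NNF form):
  ¬l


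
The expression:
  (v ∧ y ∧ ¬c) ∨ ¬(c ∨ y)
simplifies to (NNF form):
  ¬c ∧ (v ∨ ¬y)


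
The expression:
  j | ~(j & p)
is always true.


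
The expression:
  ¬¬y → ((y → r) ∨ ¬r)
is always true.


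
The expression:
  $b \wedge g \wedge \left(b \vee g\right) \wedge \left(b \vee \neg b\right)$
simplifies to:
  $b \wedge g$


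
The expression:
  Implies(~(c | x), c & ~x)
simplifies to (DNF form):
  c | x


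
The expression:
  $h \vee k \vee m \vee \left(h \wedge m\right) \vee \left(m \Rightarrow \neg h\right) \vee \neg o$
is always true.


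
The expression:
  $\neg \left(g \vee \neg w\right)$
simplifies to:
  $w \wedge \neg g$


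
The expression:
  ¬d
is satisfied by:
  {d: False}


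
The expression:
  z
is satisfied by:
  {z: True}


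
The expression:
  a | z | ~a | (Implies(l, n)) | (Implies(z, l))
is always true.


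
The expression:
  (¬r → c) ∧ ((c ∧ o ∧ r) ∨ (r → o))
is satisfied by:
  {o: True, c: True, r: False}
  {c: True, r: False, o: False}
  {r: True, o: True, c: True}
  {r: True, o: True, c: False}


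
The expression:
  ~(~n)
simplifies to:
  n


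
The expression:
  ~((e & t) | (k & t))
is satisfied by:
  {k: False, t: False, e: False}
  {e: True, k: False, t: False}
  {k: True, e: False, t: False}
  {e: True, k: True, t: False}
  {t: True, e: False, k: False}


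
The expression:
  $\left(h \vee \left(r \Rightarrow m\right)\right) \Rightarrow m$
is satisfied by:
  {r: True, m: True, h: False}
  {m: True, h: False, r: False}
  {r: True, m: True, h: True}
  {m: True, h: True, r: False}
  {r: True, h: False, m: False}


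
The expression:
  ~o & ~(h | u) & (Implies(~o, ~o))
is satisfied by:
  {u: False, o: False, h: False}


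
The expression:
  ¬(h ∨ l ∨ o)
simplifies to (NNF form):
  ¬h ∧ ¬l ∧ ¬o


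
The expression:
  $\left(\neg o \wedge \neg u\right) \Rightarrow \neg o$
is always true.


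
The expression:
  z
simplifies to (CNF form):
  z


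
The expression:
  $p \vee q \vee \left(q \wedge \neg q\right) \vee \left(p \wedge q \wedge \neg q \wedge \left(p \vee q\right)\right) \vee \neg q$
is always true.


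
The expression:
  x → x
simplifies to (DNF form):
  True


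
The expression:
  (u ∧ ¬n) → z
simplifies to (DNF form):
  n ∨ z ∨ ¬u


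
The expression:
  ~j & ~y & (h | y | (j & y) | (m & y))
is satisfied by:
  {h: True, y: False, j: False}


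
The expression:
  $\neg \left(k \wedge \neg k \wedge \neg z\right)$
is always true.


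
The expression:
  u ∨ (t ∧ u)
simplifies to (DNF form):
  u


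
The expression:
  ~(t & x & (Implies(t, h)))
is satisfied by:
  {h: False, t: False, x: False}
  {x: True, h: False, t: False}
  {t: True, h: False, x: False}
  {x: True, t: True, h: False}
  {h: True, x: False, t: False}
  {x: True, h: True, t: False}
  {t: True, h: True, x: False}


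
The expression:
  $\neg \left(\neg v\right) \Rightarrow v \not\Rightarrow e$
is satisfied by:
  {v: False, e: False}
  {e: True, v: False}
  {v: True, e: False}


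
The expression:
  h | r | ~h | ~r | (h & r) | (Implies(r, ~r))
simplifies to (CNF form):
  True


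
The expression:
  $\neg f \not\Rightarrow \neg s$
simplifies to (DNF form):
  $s \wedge \neg f$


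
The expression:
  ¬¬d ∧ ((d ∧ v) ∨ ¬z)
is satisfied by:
  {v: True, d: True, z: False}
  {d: True, z: False, v: False}
  {z: True, v: True, d: True}


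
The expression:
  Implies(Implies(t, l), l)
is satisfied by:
  {t: True, l: True}
  {t: True, l: False}
  {l: True, t: False}


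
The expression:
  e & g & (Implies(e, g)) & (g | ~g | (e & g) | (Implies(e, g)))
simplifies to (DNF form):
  e & g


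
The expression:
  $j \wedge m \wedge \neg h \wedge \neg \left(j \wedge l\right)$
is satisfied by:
  {m: True, j: True, h: False, l: False}


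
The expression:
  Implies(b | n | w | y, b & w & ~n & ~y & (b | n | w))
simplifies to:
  ~n & ~y & (b | ~w) & (w | ~b)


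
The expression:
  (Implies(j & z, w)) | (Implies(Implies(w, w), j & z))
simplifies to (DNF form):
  True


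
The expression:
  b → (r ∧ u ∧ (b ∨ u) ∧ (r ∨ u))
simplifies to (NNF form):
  (r ∧ u) ∨ ¬b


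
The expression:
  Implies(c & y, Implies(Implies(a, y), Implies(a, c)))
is always true.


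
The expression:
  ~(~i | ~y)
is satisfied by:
  {i: True, y: True}


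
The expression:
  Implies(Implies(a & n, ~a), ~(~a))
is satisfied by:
  {a: True}


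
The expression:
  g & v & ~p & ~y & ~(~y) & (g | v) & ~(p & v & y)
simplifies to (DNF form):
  False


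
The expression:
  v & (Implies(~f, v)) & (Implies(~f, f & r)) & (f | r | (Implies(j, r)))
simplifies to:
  f & v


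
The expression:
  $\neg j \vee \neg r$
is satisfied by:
  {r: False, j: False}
  {j: True, r: False}
  {r: True, j: False}


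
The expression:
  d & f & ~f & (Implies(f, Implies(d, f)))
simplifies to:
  False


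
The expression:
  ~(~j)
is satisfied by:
  {j: True}


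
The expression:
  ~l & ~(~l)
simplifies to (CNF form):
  False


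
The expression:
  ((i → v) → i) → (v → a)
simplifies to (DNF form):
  a ∨ ¬i ∨ ¬v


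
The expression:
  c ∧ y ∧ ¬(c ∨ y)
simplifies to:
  False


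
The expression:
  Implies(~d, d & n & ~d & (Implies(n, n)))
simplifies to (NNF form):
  d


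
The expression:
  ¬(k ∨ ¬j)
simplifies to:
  j ∧ ¬k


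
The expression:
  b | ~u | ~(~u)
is always true.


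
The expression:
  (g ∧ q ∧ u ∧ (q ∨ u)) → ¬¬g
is always true.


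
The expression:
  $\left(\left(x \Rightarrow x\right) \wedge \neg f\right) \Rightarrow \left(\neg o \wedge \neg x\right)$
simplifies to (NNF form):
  $f \vee \left(\neg o \wedge \neg x\right)$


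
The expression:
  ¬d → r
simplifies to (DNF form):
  d ∨ r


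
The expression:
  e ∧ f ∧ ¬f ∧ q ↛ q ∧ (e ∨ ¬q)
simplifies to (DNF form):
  False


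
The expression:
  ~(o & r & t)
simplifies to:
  ~o | ~r | ~t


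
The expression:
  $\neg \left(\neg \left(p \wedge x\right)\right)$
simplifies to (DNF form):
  $p \wedge x$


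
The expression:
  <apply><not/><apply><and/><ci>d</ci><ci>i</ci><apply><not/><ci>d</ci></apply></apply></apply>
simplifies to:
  <true/>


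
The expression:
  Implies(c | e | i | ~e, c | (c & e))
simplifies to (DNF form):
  c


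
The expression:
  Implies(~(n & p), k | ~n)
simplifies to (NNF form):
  k | p | ~n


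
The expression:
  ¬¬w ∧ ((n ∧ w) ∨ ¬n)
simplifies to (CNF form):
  w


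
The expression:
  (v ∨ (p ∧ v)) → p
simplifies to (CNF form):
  p ∨ ¬v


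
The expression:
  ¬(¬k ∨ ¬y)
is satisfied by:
  {y: True, k: True}


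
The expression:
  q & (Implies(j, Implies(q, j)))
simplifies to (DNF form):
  q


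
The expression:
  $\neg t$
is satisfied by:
  {t: False}


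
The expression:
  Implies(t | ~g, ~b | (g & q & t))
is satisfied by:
  {g: True, q: True, b: False, t: False}
  {g: True, q: False, b: False, t: False}
  {t: True, g: True, q: True, b: False}
  {t: True, g: True, q: False, b: False}
  {q: True, t: False, g: False, b: False}
  {q: False, t: False, g: False, b: False}
  {t: True, q: True, g: False, b: False}
  {t: True, q: False, g: False, b: False}
  {b: True, g: True, q: True, t: False}
  {b: True, g: True, q: False, t: False}
  {b: True, t: True, g: True, q: True}


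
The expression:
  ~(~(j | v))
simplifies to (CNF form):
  j | v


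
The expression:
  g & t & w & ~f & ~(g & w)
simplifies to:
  False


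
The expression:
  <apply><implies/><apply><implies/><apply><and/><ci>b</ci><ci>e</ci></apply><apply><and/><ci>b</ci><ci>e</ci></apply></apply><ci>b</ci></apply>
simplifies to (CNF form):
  <ci>b</ci>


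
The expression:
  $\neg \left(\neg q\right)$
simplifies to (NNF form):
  $q$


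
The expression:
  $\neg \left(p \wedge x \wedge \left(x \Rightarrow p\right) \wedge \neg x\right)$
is always true.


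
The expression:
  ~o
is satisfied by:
  {o: False}


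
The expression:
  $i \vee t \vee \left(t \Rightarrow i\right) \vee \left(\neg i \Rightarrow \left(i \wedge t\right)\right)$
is always true.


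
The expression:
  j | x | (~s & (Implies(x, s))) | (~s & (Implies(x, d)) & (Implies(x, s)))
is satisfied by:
  {j: True, x: True, s: False}
  {j: True, s: False, x: False}
  {x: True, s: False, j: False}
  {x: False, s: False, j: False}
  {j: True, x: True, s: True}
  {j: True, s: True, x: False}
  {x: True, s: True, j: False}


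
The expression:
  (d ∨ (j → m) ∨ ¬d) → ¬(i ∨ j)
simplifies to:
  ¬i ∧ ¬j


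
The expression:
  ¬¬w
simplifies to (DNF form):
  w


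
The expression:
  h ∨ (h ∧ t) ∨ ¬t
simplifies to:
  h ∨ ¬t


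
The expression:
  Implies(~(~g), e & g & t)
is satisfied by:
  {e: True, t: True, g: False}
  {e: True, t: False, g: False}
  {t: True, e: False, g: False}
  {e: False, t: False, g: False}
  {e: True, g: True, t: True}


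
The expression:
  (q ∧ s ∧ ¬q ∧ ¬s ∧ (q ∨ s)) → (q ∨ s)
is always true.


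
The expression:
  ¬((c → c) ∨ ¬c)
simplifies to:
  False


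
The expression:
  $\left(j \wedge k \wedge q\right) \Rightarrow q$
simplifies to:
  $\text{True}$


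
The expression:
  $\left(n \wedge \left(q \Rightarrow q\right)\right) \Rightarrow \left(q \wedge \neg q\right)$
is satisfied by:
  {n: False}


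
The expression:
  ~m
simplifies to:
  ~m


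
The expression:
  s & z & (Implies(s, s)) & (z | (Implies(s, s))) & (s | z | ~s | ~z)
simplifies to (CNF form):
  s & z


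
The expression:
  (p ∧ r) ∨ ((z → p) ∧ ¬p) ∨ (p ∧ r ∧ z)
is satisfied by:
  {r: True, p: False, z: False}
  {r: False, p: False, z: False}
  {p: True, r: True, z: False}
  {z: True, p: True, r: True}


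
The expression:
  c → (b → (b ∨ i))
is always true.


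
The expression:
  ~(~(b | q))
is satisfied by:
  {b: True, q: True}
  {b: True, q: False}
  {q: True, b: False}


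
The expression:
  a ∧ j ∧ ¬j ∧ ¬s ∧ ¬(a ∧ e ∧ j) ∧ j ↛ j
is never true.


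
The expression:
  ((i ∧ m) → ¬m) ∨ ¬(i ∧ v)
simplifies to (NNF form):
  ¬i ∨ ¬m ∨ ¬v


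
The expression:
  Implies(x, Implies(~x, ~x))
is always true.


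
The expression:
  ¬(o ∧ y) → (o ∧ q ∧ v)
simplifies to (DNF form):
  (o ∧ y) ∨ (o ∧ q ∧ v) ∨ (o ∧ q ∧ y) ∨ (o ∧ v ∧ y)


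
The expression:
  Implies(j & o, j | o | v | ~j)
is always true.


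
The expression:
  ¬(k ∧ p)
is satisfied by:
  {p: False, k: False}
  {k: True, p: False}
  {p: True, k: False}


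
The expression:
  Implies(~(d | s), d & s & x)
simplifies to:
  d | s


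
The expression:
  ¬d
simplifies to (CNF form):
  ¬d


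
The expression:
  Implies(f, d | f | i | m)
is always true.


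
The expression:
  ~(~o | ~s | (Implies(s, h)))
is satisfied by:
  {s: True, o: True, h: False}


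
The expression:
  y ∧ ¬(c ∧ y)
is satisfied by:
  {y: True, c: False}


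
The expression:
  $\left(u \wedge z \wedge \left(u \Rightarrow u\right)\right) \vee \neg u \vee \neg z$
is always true.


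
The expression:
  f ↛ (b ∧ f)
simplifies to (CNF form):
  f ∧ ¬b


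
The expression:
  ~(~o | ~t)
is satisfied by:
  {t: True, o: True}


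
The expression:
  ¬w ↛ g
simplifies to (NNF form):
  ¬g ∧ ¬w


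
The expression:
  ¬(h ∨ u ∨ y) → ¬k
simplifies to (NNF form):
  h ∨ u ∨ y ∨ ¬k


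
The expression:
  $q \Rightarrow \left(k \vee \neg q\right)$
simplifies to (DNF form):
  $k \vee \neg q$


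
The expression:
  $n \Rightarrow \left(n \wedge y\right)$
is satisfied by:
  {y: True, n: False}
  {n: False, y: False}
  {n: True, y: True}


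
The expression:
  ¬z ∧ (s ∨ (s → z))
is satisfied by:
  {z: False}


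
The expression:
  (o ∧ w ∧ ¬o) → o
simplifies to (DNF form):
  True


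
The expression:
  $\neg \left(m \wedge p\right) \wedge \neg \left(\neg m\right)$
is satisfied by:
  {m: True, p: False}


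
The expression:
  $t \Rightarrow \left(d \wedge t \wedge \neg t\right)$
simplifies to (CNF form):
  $\neg t$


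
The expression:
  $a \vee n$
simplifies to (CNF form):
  $a \vee n$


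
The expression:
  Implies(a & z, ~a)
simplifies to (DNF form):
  ~a | ~z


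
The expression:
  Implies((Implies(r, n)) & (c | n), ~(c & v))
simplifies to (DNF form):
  ~c | ~v | (r & ~n)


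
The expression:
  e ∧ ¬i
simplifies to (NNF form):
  e ∧ ¬i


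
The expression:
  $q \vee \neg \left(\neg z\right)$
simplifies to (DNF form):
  $q \vee z$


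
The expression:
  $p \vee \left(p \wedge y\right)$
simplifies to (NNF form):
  $p$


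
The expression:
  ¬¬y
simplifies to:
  y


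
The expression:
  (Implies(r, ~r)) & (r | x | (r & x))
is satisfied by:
  {x: True, r: False}


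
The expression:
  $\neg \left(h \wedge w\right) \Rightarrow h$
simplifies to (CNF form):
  $h$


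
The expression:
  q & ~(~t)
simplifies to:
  q & t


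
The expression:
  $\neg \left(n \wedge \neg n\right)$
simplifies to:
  $\text{True}$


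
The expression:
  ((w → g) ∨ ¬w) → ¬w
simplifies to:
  ¬g ∨ ¬w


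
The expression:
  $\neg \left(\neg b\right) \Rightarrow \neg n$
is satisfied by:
  {n: False, b: False}
  {b: True, n: False}
  {n: True, b: False}


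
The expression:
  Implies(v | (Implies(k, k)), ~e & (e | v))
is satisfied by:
  {v: True, e: False}


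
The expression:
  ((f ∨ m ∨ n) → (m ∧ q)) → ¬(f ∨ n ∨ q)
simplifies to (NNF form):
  (f ∧ ¬m) ∨ (n ∧ ¬m) ∨ ¬q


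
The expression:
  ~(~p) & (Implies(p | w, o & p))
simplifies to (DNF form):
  o & p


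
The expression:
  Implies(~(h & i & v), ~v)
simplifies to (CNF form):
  (h | ~v) & (i | ~v)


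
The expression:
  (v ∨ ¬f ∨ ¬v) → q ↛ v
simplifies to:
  q ∧ ¬v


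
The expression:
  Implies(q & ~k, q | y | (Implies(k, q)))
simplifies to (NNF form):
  True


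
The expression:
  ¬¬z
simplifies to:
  z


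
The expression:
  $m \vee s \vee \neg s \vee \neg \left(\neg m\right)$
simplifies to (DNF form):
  $\text{True}$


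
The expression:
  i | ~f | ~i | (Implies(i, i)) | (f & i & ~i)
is always true.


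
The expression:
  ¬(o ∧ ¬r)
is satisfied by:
  {r: True, o: False}
  {o: False, r: False}
  {o: True, r: True}


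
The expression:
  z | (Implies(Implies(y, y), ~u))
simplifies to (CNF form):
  z | ~u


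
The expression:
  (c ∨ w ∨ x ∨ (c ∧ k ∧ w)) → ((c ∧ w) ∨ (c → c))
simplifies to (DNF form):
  True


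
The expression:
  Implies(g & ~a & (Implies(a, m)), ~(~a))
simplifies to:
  a | ~g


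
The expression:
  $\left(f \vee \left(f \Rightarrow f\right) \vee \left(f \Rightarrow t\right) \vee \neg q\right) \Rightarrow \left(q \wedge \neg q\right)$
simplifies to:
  $\text{False}$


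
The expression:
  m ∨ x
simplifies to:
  m ∨ x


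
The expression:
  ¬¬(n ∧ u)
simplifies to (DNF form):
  n ∧ u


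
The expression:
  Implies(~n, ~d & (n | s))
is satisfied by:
  {n: True, s: True, d: False}
  {n: True, d: False, s: False}
  {n: True, s: True, d: True}
  {n: True, d: True, s: False}
  {s: True, d: False, n: False}


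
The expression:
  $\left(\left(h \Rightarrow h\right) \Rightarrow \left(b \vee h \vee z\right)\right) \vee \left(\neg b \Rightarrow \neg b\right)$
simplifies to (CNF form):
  $\text{True}$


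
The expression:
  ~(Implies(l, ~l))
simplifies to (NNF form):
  l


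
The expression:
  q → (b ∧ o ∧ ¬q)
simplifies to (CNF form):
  ¬q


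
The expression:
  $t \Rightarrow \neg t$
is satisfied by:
  {t: False}


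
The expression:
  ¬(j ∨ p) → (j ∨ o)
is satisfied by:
  {o: True, p: True, j: True}
  {o: True, p: True, j: False}
  {o: True, j: True, p: False}
  {o: True, j: False, p: False}
  {p: True, j: True, o: False}
  {p: True, j: False, o: False}
  {j: True, p: False, o: False}


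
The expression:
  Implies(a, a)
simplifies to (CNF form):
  True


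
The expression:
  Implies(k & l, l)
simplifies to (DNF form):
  True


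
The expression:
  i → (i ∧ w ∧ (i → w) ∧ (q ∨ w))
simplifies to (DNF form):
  w ∨ ¬i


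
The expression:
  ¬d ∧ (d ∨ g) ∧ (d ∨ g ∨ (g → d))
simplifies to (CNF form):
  g ∧ ¬d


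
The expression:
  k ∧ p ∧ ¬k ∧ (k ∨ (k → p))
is never true.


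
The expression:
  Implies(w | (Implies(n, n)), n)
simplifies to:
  n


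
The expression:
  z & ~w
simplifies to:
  z & ~w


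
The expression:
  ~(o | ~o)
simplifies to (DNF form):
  False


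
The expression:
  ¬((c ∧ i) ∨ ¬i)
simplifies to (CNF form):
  i ∧ ¬c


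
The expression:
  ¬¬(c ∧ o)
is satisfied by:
  {c: True, o: True}


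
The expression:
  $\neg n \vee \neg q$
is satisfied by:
  {q: False, n: False}
  {n: True, q: False}
  {q: True, n: False}


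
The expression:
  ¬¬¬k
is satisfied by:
  {k: False}


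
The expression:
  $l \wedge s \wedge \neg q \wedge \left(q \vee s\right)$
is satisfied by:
  {s: True, l: True, q: False}


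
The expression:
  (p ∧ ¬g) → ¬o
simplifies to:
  g ∨ ¬o ∨ ¬p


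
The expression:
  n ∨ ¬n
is always true.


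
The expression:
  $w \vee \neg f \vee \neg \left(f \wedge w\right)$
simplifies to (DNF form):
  $\text{True}$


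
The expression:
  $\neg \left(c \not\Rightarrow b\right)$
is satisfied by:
  {b: True, c: False}
  {c: False, b: False}
  {c: True, b: True}


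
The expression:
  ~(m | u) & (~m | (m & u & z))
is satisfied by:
  {u: False, m: False}


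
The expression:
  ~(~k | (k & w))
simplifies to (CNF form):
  k & ~w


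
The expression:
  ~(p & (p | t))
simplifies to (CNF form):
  ~p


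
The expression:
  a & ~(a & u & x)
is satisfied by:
  {a: True, u: False, x: False}
  {a: True, x: True, u: False}
  {a: True, u: True, x: False}


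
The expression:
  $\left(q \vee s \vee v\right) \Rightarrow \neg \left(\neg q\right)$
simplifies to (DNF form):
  $q \vee \left(\neg s \wedge \neg v\right)$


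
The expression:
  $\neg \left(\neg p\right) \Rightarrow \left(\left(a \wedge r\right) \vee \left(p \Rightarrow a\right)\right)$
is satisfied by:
  {a: True, p: False}
  {p: False, a: False}
  {p: True, a: True}


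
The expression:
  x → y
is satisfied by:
  {y: True, x: False}
  {x: False, y: False}
  {x: True, y: True}


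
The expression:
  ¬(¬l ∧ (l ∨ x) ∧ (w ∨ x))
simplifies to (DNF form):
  l ∨ ¬x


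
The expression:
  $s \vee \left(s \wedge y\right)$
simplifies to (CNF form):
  $s$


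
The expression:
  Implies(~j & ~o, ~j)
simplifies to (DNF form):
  True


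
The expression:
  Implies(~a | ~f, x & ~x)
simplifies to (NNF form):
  a & f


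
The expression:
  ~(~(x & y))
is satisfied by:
  {x: True, y: True}


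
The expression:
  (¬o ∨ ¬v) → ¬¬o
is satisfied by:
  {o: True}


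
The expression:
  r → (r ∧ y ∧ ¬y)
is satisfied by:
  {r: False}


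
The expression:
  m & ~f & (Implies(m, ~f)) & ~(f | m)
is never true.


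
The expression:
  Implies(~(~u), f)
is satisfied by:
  {f: True, u: False}
  {u: False, f: False}
  {u: True, f: True}


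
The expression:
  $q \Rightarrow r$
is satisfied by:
  {r: True, q: False}
  {q: False, r: False}
  {q: True, r: True}


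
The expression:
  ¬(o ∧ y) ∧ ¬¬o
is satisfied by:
  {o: True, y: False}


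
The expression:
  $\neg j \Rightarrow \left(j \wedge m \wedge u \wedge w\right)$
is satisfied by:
  {j: True}


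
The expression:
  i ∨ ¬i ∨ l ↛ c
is always true.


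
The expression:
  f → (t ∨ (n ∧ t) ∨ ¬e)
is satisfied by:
  {t: True, e: False, f: False}
  {e: False, f: False, t: False}
  {f: True, t: True, e: False}
  {f: True, e: False, t: False}
  {t: True, e: True, f: False}
  {e: True, t: False, f: False}
  {f: True, e: True, t: True}


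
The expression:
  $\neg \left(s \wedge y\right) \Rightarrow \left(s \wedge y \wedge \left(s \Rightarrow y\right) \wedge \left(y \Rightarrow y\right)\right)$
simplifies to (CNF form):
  $s \wedge y$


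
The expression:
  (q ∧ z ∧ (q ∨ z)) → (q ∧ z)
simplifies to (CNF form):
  True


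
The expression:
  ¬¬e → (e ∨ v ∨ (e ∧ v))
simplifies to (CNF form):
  True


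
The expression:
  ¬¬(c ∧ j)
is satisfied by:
  {c: True, j: True}


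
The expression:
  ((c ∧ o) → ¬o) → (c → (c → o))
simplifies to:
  o ∨ ¬c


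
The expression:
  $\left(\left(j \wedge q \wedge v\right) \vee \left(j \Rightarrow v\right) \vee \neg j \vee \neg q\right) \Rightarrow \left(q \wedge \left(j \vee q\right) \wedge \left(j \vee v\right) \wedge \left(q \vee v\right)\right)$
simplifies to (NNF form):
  $q \wedge \left(j \vee v\right)$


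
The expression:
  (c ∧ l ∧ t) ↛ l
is never true.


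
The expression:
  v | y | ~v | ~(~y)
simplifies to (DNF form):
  True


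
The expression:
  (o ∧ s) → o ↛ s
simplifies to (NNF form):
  ¬o ∨ ¬s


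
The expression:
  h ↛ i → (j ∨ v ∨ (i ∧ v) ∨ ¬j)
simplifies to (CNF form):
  True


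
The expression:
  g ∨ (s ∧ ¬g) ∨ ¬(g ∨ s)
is always true.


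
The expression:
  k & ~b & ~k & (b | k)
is never true.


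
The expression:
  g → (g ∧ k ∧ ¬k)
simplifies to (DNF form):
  ¬g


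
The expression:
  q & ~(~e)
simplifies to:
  e & q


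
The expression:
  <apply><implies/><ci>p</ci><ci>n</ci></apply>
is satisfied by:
  {n: True, p: False}
  {p: False, n: False}
  {p: True, n: True}


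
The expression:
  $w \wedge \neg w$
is never true.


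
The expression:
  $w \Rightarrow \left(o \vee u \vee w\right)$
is always true.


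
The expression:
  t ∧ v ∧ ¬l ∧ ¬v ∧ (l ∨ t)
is never true.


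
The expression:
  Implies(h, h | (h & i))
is always true.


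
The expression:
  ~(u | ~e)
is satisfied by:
  {e: True, u: False}


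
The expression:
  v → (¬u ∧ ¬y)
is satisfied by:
  {u: False, v: False, y: False}
  {y: True, u: False, v: False}
  {u: True, y: False, v: False}
  {y: True, u: True, v: False}
  {v: True, y: False, u: False}


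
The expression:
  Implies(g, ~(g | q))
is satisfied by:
  {g: False}


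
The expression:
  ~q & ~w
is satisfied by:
  {q: False, w: False}


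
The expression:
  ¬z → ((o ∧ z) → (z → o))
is always true.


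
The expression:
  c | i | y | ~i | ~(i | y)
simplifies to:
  True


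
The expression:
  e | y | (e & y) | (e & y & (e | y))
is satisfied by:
  {y: True, e: True}
  {y: True, e: False}
  {e: True, y: False}


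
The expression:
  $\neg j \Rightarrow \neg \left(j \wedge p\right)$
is always true.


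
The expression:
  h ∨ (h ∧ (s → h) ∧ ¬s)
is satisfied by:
  {h: True}


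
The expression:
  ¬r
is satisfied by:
  {r: False}


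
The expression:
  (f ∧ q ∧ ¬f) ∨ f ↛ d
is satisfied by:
  {f: True, d: False}


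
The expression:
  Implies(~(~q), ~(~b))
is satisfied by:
  {b: True, q: False}
  {q: False, b: False}
  {q: True, b: True}


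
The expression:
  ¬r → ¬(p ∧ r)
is always true.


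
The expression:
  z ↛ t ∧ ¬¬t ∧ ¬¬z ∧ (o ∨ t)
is never true.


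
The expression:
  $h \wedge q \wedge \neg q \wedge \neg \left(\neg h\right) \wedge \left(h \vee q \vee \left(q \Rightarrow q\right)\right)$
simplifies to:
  $\text{False}$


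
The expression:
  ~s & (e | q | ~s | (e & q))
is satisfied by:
  {s: False}


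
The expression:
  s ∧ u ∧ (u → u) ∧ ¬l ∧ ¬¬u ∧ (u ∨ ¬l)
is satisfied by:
  {s: True, u: True, l: False}


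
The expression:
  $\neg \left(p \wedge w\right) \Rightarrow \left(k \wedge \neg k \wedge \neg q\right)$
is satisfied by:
  {p: True, w: True}


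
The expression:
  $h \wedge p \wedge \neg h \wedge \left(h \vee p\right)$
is never true.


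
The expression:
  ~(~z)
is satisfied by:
  {z: True}


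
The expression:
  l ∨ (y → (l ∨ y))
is always true.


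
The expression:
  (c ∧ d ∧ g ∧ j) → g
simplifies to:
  True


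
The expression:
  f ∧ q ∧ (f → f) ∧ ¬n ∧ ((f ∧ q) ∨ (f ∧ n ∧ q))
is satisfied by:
  {f: True, q: True, n: False}


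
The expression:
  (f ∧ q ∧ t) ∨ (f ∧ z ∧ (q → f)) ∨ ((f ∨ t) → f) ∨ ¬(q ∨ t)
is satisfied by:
  {f: True, t: False}
  {t: False, f: False}
  {t: True, f: True}


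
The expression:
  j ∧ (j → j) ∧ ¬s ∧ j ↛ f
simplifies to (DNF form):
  j ∧ ¬f ∧ ¬s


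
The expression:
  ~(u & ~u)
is always true.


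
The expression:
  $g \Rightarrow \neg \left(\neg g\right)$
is always true.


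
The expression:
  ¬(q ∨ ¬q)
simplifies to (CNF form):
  False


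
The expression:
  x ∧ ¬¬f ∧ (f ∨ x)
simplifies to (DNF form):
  f ∧ x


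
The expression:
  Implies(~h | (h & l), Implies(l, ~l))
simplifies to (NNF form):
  ~l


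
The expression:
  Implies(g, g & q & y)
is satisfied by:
  {y: True, q: True, g: False}
  {y: True, q: False, g: False}
  {q: True, y: False, g: False}
  {y: False, q: False, g: False}
  {y: True, g: True, q: True}


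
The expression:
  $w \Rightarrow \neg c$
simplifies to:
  $\neg c \vee \neg w$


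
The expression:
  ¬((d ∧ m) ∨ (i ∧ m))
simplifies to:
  (¬d ∧ ¬i) ∨ ¬m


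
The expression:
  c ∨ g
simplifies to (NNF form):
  c ∨ g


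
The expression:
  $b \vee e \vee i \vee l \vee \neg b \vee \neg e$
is always true.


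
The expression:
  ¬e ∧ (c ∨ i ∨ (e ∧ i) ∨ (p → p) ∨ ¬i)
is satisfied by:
  {e: False}


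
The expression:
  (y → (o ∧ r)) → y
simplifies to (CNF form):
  y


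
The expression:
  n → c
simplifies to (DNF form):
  c ∨ ¬n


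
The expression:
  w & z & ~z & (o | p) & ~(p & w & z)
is never true.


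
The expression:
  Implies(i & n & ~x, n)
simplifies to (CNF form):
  True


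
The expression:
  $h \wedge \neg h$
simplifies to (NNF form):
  $\text{False}$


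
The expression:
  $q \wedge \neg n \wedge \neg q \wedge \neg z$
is never true.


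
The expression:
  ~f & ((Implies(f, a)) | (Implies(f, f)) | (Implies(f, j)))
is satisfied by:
  {f: False}


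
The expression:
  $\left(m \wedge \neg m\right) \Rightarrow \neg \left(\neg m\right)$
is always true.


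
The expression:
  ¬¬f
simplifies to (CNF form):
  f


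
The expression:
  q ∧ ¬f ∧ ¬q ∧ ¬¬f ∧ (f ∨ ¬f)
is never true.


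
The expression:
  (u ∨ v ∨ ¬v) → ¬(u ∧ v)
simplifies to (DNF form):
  ¬u ∨ ¬v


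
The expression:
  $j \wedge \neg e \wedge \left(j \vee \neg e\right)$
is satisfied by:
  {j: True, e: False}


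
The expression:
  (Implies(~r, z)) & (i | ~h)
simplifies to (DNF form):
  (i & r) | (i & z) | (r & ~h) | (z & ~h)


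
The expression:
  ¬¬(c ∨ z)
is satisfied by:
  {z: True, c: True}
  {z: True, c: False}
  {c: True, z: False}


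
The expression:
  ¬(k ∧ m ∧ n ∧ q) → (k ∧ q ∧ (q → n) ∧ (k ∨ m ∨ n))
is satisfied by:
  {n: True, q: True, k: True}


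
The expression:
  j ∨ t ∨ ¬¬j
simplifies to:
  j ∨ t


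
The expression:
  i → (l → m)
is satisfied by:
  {m: True, l: False, i: False}
  {l: False, i: False, m: False}
  {i: True, m: True, l: False}
  {i: True, l: False, m: False}
  {m: True, l: True, i: False}
  {l: True, m: False, i: False}
  {i: True, l: True, m: True}


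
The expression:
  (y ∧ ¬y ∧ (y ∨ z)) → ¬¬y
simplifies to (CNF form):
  True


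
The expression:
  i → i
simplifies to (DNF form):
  True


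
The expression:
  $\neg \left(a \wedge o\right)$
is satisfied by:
  {o: False, a: False}
  {a: True, o: False}
  {o: True, a: False}


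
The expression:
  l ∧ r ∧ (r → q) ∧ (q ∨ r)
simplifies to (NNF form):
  l ∧ q ∧ r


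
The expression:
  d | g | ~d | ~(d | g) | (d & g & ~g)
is always true.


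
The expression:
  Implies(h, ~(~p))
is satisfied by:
  {p: True, h: False}
  {h: False, p: False}
  {h: True, p: True}


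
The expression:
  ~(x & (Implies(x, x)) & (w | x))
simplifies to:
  ~x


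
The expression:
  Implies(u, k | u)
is always true.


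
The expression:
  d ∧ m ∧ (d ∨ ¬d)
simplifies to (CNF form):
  d ∧ m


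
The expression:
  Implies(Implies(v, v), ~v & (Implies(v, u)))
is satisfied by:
  {v: False}


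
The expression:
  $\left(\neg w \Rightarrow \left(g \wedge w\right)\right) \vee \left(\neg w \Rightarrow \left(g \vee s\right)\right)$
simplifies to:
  $g \vee s \vee w$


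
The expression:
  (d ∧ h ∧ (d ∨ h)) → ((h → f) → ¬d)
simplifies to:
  ¬d ∨ ¬f ∨ ¬h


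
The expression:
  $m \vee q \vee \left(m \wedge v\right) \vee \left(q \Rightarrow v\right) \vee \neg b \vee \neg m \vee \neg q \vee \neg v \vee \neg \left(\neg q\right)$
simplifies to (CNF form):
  $\text{True}$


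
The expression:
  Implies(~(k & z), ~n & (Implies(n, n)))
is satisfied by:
  {z: True, k: True, n: False}
  {z: True, k: False, n: False}
  {k: True, z: False, n: False}
  {z: False, k: False, n: False}
  {n: True, z: True, k: True}


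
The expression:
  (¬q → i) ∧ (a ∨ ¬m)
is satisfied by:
  {a: True, q: True, i: True, m: False}
  {a: True, q: True, i: False, m: False}
  {a: True, i: True, m: False, q: False}
  {q: True, i: True, m: False, a: False}
  {q: True, i: False, m: False, a: False}
  {i: True, q: False, m: False, a: False}
  {a: True, q: True, m: True, i: True}
  {a: True, q: True, m: True, i: False}
  {a: True, m: True, i: True, q: False}


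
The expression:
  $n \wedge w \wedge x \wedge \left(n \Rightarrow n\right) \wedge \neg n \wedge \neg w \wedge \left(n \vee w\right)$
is never true.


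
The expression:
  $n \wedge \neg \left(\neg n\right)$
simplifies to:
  $n$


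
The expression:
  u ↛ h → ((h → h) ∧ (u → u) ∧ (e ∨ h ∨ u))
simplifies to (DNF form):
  True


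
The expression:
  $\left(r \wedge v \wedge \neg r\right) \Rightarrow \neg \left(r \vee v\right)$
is always true.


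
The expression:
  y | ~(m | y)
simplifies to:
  y | ~m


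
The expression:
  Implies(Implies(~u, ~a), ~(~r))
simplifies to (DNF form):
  r | (a & ~u)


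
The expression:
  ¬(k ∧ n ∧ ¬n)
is always true.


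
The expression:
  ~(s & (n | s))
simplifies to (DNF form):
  ~s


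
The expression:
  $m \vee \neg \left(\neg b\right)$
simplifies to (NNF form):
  $b \vee m$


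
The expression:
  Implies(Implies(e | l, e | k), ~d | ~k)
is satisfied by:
  {k: False, d: False}
  {d: True, k: False}
  {k: True, d: False}


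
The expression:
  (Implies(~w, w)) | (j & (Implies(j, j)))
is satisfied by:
  {w: True, j: True}
  {w: True, j: False}
  {j: True, w: False}


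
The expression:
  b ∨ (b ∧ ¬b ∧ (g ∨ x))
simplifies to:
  b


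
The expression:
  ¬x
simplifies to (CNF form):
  ¬x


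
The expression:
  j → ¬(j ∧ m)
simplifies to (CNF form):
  ¬j ∨ ¬m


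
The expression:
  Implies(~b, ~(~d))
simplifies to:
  b | d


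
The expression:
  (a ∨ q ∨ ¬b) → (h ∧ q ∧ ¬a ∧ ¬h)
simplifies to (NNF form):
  b ∧ ¬a ∧ ¬q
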